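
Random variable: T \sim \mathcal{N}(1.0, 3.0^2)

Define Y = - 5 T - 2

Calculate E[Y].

For Y = -5T - 2:
E[Y] = -5 * E[T] - 2
E[T] = 1.0 = 1
E[Y] = -5 * 1 - 2 = -7

-7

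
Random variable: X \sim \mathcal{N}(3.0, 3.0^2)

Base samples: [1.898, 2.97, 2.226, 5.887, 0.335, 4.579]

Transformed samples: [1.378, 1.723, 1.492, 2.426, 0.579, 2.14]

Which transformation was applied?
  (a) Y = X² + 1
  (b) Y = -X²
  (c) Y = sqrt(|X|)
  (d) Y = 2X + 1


Checking option (c) Y = sqrt(|X|):
  X = 1.898 -> Y = 1.378 ✓
  X = 2.97 -> Y = 1.723 ✓
  X = 2.226 -> Y = 1.492 ✓
All samples match this transformation.

(c) sqrt(|X|)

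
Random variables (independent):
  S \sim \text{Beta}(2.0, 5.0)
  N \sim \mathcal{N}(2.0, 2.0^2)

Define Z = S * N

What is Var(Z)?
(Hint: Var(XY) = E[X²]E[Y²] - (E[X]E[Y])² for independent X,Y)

Var(XY) = E[X²]E[Y²] - (E[X]E[Y])²
E[S] = 0.28571429, Var(S) = 0.025510204
E[N] = 2, Var(N) = 4
E[S²] = 0.025510204 + 0.28571429² = 0.10714286
E[N²] = 4 + 2² = 8
Var(Z) = 0.10714286*8 - (0.28571429*2)²
= 0.85714286 - 0.32653061 = 0.53061224

0.53061224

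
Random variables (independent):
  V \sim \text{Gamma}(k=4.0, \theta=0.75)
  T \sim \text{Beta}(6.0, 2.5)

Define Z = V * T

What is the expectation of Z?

For independent RVs: E[XY] = E[X]*E[Y]
E[V] = 3
E[T] = 0.70588235
E[Z] = 3 * 0.70588235 = 2.1176471

2.1176471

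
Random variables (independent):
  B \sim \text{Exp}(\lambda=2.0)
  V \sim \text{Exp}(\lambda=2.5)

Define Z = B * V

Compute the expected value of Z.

For independent RVs: E[XY] = E[X]*E[Y]
E[B] = 0.5
E[V] = 0.4
E[Z] = 0.5 * 0.4 = 0.2

0.2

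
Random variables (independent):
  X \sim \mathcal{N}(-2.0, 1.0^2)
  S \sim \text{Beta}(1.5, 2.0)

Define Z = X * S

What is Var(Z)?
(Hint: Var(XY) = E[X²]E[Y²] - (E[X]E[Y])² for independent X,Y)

Var(XY) = E[X²]E[Y²] - (E[X]E[Y])²
E[X] = -2, Var(X) = 1
E[S] = 0.42857143, Var(S) = 0.054421769
E[X²] = 1 + (-2)² = 5
E[S²] = 0.054421769 + 0.42857143² = 0.23809524
Var(Z) = 5*0.23809524 - (-2*0.42857143)²
= 1.1904762 - 0.73469388 = 0.45578231

0.45578231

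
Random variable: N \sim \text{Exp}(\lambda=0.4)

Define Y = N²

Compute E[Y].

E[N²] = Var(N) + (E[N])² = 6.25 + 6.25 = 12.5

12.5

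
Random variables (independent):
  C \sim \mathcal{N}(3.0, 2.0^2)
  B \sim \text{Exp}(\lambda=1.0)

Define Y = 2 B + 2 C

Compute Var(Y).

For independent RVs: Var(aX + bY) = a²Var(X) + b²Var(Y)
Var(C) = 4
Var(B) = 1
Var(Y) = 2²*4 + 2²*1
= 4*4 + 4*1 = 20

20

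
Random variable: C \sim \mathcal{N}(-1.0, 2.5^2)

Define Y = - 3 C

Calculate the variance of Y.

For Y = aC + b: Var(Y) = a² * Var(C)
Var(C) = 2.5^2 = 6.25
Var(Y) = (-3)² * 6.25 = 9 * 6.25 = 56.25

56.25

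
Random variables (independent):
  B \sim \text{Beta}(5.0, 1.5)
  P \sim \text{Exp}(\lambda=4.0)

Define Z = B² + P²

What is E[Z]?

E[Z] = E[B²] + E[P²]
E[B²] = Var(B) + E[B]² = 0.023668639 + 0.59171598 = 0.61538462
E[P²] = Var(P) + E[P]² = 0.0625 + 0.0625 = 0.125
E[Z] = 0.61538462 + 0.125 = 0.74038462

0.74038462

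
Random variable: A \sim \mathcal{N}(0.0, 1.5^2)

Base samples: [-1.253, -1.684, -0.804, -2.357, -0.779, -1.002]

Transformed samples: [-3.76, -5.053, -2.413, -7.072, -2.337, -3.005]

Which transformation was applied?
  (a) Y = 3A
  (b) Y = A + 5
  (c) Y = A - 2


Checking option (a) Y = 3A:
  A = -1.253 -> Y = -3.76 ✓
  A = -1.684 -> Y = -5.053 ✓
  A = -0.804 -> Y = -2.413 ✓
All samples match this transformation.

(a) 3A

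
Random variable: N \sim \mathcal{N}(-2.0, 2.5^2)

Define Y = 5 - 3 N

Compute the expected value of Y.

For Y = -3N + 5:
E[Y] = -3 * E[N] + 5
E[N] = -2.0 = -2
E[Y] = -3 * (-2) + 5 = 11

11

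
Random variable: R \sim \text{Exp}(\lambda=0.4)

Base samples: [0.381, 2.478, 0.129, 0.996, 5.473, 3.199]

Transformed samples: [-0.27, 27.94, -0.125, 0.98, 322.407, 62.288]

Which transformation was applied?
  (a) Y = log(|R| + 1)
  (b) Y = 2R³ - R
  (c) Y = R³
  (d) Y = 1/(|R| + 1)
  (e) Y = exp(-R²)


Checking option (b) Y = 2R³ - R:
  R = 0.381 -> Y = -0.27 ✓
  R = 2.478 -> Y = 27.94 ✓
  R = 0.129 -> Y = -0.125 ✓
All samples match this transformation.

(b) 2R³ - R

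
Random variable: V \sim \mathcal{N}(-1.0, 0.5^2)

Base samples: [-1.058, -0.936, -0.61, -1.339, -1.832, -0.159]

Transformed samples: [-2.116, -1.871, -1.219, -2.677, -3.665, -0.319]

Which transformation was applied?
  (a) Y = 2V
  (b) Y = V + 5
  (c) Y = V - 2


Checking option (a) Y = 2V:
  V = -1.058 -> Y = -2.116 ✓
  V = -0.936 -> Y = -1.871 ✓
  V = -0.61 -> Y = -1.219 ✓
All samples match this transformation.

(a) 2V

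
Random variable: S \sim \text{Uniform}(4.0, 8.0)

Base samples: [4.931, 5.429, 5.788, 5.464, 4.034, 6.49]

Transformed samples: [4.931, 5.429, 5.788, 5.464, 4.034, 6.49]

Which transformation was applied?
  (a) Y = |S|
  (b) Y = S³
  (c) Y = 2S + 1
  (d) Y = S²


Checking option (a) Y = |S|:
  S = 4.931 -> Y = 4.931 ✓
  S = 5.429 -> Y = 5.429 ✓
  S = 5.788 -> Y = 5.788 ✓
All samples match this transformation.

(a) |S|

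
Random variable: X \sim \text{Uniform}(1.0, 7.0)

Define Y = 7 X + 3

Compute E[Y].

For Y = 7X + 3:
E[Y] = 7 * E[X] + 3
E[X] = (1 + 7)/2 = 4
E[Y] = 7 * 4 + 3 = 31

31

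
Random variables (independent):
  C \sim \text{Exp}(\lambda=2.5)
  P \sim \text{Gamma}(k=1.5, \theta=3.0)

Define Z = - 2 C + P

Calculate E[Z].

E[Z] = -2*E[C] + 1*E[P]
E[C] = 0.4
E[P] = 4.5
E[Z] = -2*0.4 + 1*4.5 = 3.7

3.7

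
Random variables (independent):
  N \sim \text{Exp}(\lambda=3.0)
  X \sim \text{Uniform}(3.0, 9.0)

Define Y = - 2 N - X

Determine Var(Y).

For independent RVs: Var(aX + bY) = a²Var(X) + b²Var(Y)
Var(N) = 0.11111111
Var(X) = 3
Var(Y) = (-2)²*0.11111111 + (-1)²*3
= 4*0.11111111 + 1*3 = 3.4444444

3.4444444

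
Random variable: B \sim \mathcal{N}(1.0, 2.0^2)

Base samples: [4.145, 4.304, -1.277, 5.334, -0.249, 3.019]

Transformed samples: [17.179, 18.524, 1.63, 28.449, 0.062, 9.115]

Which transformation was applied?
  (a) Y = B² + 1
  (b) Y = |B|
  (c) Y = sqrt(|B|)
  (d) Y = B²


Checking option (d) Y = B²:
  B = 4.145 -> Y = 17.179 ✓
  B = 4.304 -> Y = 18.524 ✓
  B = -1.277 -> Y = 1.63 ✓
All samples match this transformation.

(d) B²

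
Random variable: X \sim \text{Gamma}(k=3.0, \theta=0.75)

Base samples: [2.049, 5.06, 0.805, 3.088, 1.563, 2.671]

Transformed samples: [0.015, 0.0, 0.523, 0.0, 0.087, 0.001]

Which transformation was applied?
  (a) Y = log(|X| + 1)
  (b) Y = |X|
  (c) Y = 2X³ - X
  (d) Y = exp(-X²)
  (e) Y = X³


Checking option (d) Y = exp(-X²):
  X = 2.049 -> Y = 0.015 ✓
  X = 5.06 -> Y = 0.0 ✓
  X = 0.805 -> Y = 0.523 ✓
All samples match this transformation.

(d) exp(-X²)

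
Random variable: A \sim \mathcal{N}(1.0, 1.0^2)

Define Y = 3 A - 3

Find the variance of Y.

For Y = aA + b: Var(Y) = a² * Var(A)
Var(A) = 1.0^2 = 1
Var(Y) = 3² * 1 = 9 * 1 = 9

9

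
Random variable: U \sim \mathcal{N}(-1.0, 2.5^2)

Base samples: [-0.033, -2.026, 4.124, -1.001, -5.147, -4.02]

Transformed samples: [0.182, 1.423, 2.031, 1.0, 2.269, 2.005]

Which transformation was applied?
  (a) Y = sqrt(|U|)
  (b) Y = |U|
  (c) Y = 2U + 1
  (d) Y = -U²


Checking option (a) Y = sqrt(|U|):
  U = -0.033 -> Y = 0.182 ✓
  U = -2.026 -> Y = 1.423 ✓
  U = 4.124 -> Y = 2.031 ✓
All samples match this transformation.

(a) sqrt(|U|)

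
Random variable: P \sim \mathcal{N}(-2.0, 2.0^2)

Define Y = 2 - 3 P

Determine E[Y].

For Y = -3P + 2:
E[Y] = -3 * E[P] + 2
E[P] = -2.0 = -2
E[Y] = -3 * (-2) + 2 = 8

8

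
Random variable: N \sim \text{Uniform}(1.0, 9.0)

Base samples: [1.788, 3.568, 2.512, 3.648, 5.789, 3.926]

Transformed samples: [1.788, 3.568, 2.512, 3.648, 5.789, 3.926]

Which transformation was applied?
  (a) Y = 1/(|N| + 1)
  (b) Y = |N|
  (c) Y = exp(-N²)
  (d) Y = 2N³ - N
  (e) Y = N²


Checking option (b) Y = |N|:
  N = 1.788 -> Y = 1.788 ✓
  N = 3.568 -> Y = 3.568 ✓
  N = 2.512 -> Y = 2.512 ✓
All samples match this transformation.

(b) |N|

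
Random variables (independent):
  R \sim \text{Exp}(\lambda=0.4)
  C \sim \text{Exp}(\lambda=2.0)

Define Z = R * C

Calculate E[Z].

For independent RVs: E[XY] = E[X]*E[Y]
E[R] = 2.5
E[C] = 0.5
E[Z] = 2.5 * 0.5 = 1.25

1.25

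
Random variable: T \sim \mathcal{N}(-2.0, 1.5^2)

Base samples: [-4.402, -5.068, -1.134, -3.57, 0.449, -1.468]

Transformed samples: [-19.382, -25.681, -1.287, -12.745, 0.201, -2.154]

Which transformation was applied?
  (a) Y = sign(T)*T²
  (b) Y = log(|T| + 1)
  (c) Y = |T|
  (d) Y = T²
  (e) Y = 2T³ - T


Checking option (a) Y = sign(T)*T²:
  T = -4.402 -> Y = -19.382 ✓
  T = -5.068 -> Y = -25.681 ✓
  T = -1.134 -> Y = -1.287 ✓
All samples match this transformation.

(a) sign(T)*T²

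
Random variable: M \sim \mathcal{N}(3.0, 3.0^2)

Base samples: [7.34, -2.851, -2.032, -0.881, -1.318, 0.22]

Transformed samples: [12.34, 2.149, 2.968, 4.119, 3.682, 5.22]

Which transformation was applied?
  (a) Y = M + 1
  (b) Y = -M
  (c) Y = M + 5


Checking option (c) Y = M + 5:
  M = 7.34 -> Y = 12.34 ✓
  M = -2.851 -> Y = 2.149 ✓
  M = -2.032 -> Y = 2.968 ✓
All samples match this transformation.

(c) M + 5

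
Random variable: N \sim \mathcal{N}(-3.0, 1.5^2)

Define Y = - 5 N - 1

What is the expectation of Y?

For Y = -5N - 1:
E[Y] = -5 * E[N] - 1
E[N] = -3.0 = -3
E[Y] = -5 * (-3) - 1 = 14

14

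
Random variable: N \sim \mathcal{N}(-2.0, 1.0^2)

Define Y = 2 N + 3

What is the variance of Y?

For Y = aN + b: Var(Y) = a² * Var(N)
Var(N) = 1.0^2 = 1
Var(Y) = 2² * 1 = 4 * 1 = 4

4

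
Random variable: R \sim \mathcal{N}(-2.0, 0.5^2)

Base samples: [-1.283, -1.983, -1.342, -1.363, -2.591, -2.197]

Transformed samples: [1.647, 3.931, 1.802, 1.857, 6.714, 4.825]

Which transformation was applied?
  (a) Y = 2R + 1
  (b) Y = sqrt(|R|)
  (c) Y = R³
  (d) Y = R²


Checking option (d) Y = R²:
  R = -1.283 -> Y = 1.647 ✓
  R = -1.983 -> Y = 3.931 ✓
  R = -1.342 -> Y = 1.802 ✓
All samples match this transformation.

(d) R²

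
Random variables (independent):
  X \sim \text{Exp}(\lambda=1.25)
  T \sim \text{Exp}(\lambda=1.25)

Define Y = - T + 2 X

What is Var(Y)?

For independent RVs: Var(aX + bY) = a²Var(X) + b²Var(Y)
Var(X) = 0.64
Var(T) = 0.64
Var(Y) = 2²*0.64 + (-1)²*0.64
= 4*0.64 + 1*0.64 = 3.2

3.2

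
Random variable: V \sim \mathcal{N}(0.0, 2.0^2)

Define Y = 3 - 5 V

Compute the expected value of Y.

For Y = -5V + 3:
E[Y] = -5 * E[V] + 3
E[V] = 0.0 = 0
E[Y] = -5 * 0 + 3 = 3

3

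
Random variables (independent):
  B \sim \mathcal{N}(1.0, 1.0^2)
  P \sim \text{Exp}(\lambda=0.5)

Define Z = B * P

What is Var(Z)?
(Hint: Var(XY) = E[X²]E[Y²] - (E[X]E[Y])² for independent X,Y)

Var(XY) = E[X²]E[Y²] - (E[X]E[Y])²
E[B] = 1, Var(B) = 1
E[P] = 2, Var(P) = 4
E[B²] = 1 + 1² = 2
E[P²] = 4 + 2² = 8
Var(Z) = 2*8 - (1*2)²
= 16 - 4 = 12

12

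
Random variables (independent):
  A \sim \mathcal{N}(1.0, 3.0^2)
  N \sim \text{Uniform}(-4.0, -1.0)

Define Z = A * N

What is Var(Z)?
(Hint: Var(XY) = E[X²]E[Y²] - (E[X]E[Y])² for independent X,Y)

Var(XY) = E[X²]E[Y²] - (E[X]E[Y])²
E[A] = 1, Var(A) = 9
E[N] = -2.5, Var(N) = 0.75
E[A²] = 9 + 1² = 10
E[N²] = 0.75 + (-2.5)² = 7
Var(Z) = 10*7 - (1*(-2.5))²
= 70 - 6.25 = 63.75

63.75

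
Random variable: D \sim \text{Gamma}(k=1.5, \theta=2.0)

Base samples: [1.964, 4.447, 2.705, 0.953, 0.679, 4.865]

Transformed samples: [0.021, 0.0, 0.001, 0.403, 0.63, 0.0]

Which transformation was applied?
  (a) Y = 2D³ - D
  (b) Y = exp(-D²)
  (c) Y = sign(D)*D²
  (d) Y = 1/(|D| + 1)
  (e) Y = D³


Checking option (b) Y = exp(-D²):
  D = 1.964 -> Y = 0.021 ✓
  D = 4.447 -> Y = 0.0 ✓
  D = 2.705 -> Y = 0.001 ✓
All samples match this transformation.

(b) exp(-D²)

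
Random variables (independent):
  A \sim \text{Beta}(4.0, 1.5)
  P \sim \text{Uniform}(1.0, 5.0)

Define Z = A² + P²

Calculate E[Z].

E[Z] = E[A²] + E[P²]
E[A²] = Var(A) + E[A]² = 0.03051494 + 0.52892562 = 0.55944056
E[P²] = Var(P) + E[P]² = 1.3333333 + 9 = 10.333333
E[Z] = 0.55944056 + 10.333333 = 10.892774

10.892774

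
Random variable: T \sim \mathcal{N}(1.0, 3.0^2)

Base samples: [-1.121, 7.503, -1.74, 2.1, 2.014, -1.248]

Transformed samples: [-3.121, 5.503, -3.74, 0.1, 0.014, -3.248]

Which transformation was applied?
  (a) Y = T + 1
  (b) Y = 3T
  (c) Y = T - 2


Checking option (c) Y = T - 2:
  T = -1.121 -> Y = -3.121 ✓
  T = 7.503 -> Y = 5.503 ✓
  T = -1.74 -> Y = -3.74 ✓
All samples match this transformation.

(c) T - 2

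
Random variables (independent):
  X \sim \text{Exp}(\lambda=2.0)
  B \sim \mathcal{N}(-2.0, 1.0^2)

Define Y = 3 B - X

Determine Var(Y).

For independent RVs: Var(aX + bY) = a²Var(X) + b²Var(Y)
Var(X) = 0.25
Var(B) = 1
Var(Y) = (-1)²*0.25 + 3²*1
= 1*0.25 + 9*1 = 9.25

9.25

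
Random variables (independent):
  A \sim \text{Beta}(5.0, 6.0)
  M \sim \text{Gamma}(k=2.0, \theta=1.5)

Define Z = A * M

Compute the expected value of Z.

For independent RVs: E[XY] = E[X]*E[Y]
E[A] = 0.45454545
E[M] = 3
E[Z] = 0.45454545 * 3 = 1.3636364

1.3636364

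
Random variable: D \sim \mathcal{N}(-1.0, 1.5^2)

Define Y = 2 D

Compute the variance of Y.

For Y = aD + b: Var(Y) = a² * Var(D)
Var(D) = 1.5^2 = 2.25
Var(Y) = 2² * 2.25 = 4 * 2.25 = 9

9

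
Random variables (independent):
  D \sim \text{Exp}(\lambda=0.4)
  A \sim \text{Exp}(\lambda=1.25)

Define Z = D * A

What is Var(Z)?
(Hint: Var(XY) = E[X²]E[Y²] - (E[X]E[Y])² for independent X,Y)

Var(XY) = E[X²]E[Y²] - (E[X]E[Y])²
E[D] = 2.5, Var(D) = 6.25
E[A] = 0.8, Var(A) = 0.64
E[D²] = 6.25 + 2.5² = 12.5
E[A²] = 0.64 + 0.8² = 1.28
Var(Z) = 12.5*1.28 - (2.5*0.8)²
= 16 - 4 = 12

12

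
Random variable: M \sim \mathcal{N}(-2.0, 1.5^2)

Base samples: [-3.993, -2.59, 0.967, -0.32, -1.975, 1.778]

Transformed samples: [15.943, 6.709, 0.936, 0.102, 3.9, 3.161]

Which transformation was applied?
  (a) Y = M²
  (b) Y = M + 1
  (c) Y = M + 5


Checking option (a) Y = M²:
  M = -3.993 -> Y = 15.943 ✓
  M = -2.59 -> Y = 6.709 ✓
  M = 0.967 -> Y = 0.936 ✓
All samples match this transformation.

(a) M²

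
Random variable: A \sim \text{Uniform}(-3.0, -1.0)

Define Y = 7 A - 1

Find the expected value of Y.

For Y = 7A - 1:
E[Y] = 7 * E[A] - 1
E[A] = (-3 - 1)/2 = -2
E[Y] = 7 * (-2) - 1 = -15

-15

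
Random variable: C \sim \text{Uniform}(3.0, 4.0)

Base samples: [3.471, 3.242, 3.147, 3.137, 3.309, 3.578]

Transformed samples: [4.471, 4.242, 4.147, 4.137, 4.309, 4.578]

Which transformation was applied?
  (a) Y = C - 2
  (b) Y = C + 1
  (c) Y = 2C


Checking option (b) Y = C + 1:
  C = 3.471 -> Y = 4.471 ✓
  C = 3.242 -> Y = 4.242 ✓
  C = 3.147 -> Y = 4.147 ✓
All samples match this transformation.

(b) C + 1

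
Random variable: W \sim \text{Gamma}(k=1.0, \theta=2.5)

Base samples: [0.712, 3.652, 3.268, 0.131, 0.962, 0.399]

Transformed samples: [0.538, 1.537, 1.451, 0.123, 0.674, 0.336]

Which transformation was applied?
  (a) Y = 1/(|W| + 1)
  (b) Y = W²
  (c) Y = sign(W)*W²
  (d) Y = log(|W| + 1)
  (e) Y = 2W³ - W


Checking option (d) Y = log(|W| + 1):
  W = 0.712 -> Y = 0.538 ✓
  W = 3.652 -> Y = 1.537 ✓
  W = 3.268 -> Y = 1.451 ✓
All samples match this transformation.

(d) log(|W| + 1)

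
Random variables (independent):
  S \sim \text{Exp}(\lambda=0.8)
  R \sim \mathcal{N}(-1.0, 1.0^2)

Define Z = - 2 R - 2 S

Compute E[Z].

E[Z] = -2*E[S] - 2*E[R]
E[S] = 1.25
E[R] = -1
E[Z] = -2*1.25 - 2*(-1) = -0.5

-0.5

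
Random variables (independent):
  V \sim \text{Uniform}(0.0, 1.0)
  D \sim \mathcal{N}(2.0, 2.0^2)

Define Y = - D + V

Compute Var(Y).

For independent RVs: Var(aX + bY) = a²Var(X) + b²Var(Y)
Var(V) = 0.083333333
Var(D) = 4
Var(Y) = 1²*0.083333333 + (-1)²*4
= 1*0.083333333 + 1*4 = 4.0833333

4.0833333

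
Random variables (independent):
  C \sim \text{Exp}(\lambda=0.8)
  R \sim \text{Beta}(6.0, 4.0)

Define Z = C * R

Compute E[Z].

For independent RVs: E[XY] = E[X]*E[Y]
E[C] = 1.25
E[R] = 0.6
E[Z] = 1.25 * 0.6 = 0.75

0.75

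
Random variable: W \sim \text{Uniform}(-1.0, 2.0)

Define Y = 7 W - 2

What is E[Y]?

For Y = 7W - 2:
E[Y] = 7 * E[W] - 2
E[W] = (-1 + 2)/2 = 0.5
E[Y] = 7 * 0.5 - 2 = 1.5

1.5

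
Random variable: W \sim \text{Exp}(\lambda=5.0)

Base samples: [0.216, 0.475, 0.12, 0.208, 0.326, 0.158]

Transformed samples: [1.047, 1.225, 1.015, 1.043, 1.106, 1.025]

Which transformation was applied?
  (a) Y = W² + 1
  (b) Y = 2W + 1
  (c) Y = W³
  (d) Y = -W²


Checking option (a) Y = W² + 1:
  W = 0.216 -> Y = 1.047 ✓
  W = 0.475 -> Y = 1.225 ✓
  W = 0.12 -> Y = 1.015 ✓
All samples match this transformation.

(a) W² + 1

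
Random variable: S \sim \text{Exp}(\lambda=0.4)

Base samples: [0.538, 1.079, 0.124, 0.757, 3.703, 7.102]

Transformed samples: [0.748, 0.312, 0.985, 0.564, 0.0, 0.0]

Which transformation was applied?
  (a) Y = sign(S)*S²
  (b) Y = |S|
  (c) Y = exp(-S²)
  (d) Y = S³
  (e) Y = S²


Checking option (c) Y = exp(-S²):
  S = 0.538 -> Y = 0.748 ✓
  S = 1.079 -> Y = 0.312 ✓
  S = 0.124 -> Y = 0.985 ✓
All samples match this transformation.

(c) exp(-S²)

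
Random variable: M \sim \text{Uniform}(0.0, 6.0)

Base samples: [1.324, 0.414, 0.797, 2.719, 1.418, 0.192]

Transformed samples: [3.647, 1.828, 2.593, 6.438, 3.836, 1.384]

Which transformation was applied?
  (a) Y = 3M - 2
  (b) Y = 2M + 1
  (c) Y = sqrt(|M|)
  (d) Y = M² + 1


Checking option (b) Y = 2M + 1:
  M = 1.324 -> Y = 3.647 ✓
  M = 0.414 -> Y = 1.828 ✓
  M = 0.797 -> Y = 2.593 ✓
All samples match this transformation.

(b) 2M + 1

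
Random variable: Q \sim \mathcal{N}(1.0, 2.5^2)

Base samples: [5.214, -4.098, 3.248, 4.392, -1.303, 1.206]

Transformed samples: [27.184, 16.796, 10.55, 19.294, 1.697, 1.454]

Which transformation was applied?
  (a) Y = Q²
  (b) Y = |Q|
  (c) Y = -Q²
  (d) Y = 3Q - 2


Checking option (a) Y = Q²:
  Q = 5.214 -> Y = 27.184 ✓
  Q = -4.098 -> Y = 16.796 ✓
  Q = 3.248 -> Y = 10.55 ✓
All samples match this transformation.

(a) Q²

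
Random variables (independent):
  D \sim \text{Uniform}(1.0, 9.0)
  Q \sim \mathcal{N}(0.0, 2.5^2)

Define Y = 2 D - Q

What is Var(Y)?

For independent RVs: Var(aX + bY) = a²Var(X) + b²Var(Y)
Var(D) = 5.3333333
Var(Q) = 6.25
Var(Y) = 2²*5.3333333 + (-1)²*6.25
= 4*5.3333333 + 1*6.25 = 27.583333

27.583333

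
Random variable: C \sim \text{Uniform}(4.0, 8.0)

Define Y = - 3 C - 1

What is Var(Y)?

For Y = aC + b: Var(Y) = a² * Var(C)
Var(C) = (8 - 4)^2/12 = 1.3333333
Var(Y) = (-3)² * 1.3333333 = 9 * 1.3333333 = 12

12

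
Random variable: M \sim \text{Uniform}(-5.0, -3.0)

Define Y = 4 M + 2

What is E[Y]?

For Y = 4M + 2:
E[Y] = 4 * E[M] + 2
E[M] = (-5 - 3)/2 = -4
E[Y] = 4 * (-4) + 2 = -14

-14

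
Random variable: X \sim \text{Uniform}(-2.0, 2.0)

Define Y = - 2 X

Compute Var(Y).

For Y = aX + b: Var(Y) = a² * Var(X)
Var(X) = (2 + 2)^2/12 = 1.3333333
Var(Y) = (-2)² * 1.3333333 = 4 * 1.3333333 = 5.3333333

5.3333333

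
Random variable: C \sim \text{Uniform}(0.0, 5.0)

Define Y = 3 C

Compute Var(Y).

For Y = aC + b: Var(Y) = a² * Var(C)
Var(C) = (5 - 0)^2/12 = 2.0833333
Var(Y) = 3² * 2.0833333 = 9 * 2.0833333 = 18.75

18.75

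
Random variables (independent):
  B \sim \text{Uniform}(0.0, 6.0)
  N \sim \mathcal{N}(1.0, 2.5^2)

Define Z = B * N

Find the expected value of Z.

For independent RVs: E[XY] = E[X]*E[Y]
E[B] = 3
E[N] = 1
E[Z] = 3 * 1 = 3

3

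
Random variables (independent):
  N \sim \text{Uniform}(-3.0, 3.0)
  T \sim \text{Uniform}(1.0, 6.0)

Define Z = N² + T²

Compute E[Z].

E[Z] = E[N²] + E[T²]
E[N²] = Var(N) + E[N]² = 3 + 0 = 3
E[T²] = Var(T) + E[T]² = 2.0833333 + 12.25 = 14.333333
E[Z] = 3 + 14.333333 = 17.333333

17.333333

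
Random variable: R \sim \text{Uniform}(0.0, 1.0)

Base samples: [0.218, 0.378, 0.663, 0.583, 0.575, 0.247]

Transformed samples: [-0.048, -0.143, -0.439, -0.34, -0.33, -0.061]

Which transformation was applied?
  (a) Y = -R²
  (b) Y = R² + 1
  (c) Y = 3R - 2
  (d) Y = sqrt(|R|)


Checking option (a) Y = -R²:
  R = 0.218 -> Y = -0.048 ✓
  R = 0.378 -> Y = -0.143 ✓
  R = 0.663 -> Y = -0.439 ✓
All samples match this transformation.

(a) -R²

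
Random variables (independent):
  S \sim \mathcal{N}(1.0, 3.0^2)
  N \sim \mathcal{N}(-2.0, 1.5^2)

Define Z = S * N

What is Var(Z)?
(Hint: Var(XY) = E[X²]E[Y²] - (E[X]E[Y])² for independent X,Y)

Var(XY) = E[X²]E[Y²] - (E[X]E[Y])²
E[S] = 1, Var(S) = 9
E[N] = -2, Var(N) = 2.25
E[S²] = 9 + 1² = 10
E[N²] = 2.25 + (-2)² = 6.25
Var(Z) = 10*6.25 - (1*(-2))²
= 62.5 - 4 = 58.5

58.5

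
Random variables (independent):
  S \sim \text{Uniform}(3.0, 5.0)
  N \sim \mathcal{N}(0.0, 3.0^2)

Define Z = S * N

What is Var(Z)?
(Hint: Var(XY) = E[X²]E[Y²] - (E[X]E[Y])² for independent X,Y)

Var(XY) = E[X²]E[Y²] - (E[X]E[Y])²
E[S] = 4, Var(S) = 0.33333333
E[N] = 0, Var(N) = 9
E[S²] = 0.33333333 + 4² = 16.333333
E[N²] = 9 + 0² = 9
Var(Z) = 16.333333*9 - (4*0)²
= 147 - 0 = 147

147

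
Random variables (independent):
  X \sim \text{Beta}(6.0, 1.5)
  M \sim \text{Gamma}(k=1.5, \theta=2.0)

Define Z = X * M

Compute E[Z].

For independent RVs: E[XY] = E[X]*E[Y]
E[X] = 0.8
E[M] = 3
E[Z] = 0.8 * 3 = 2.4

2.4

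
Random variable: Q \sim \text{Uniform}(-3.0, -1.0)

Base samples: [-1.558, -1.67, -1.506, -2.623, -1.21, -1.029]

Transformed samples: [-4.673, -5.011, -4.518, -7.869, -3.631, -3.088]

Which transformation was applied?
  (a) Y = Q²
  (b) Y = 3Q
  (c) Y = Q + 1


Checking option (b) Y = 3Q:
  Q = -1.558 -> Y = -4.673 ✓
  Q = -1.67 -> Y = -5.011 ✓
  Q = -1.506 -> Y = -4.518 ✓
All samples match this transformation.

(b) 3Q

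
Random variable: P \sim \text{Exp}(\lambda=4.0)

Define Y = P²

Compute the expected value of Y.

Using E[X²] = Var(X) + (E[X])²:
E[P] = 0.25
Var(P) = 1/4.0^2 = 0.0625
E[P²] = 0.0625 + 0.25² = 0.0625 + 0.0625 = 0.125

0.125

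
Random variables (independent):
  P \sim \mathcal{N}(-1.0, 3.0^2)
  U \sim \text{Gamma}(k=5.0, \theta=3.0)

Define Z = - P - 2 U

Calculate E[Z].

E[Z] = -1*E[P] - 2*E[U]
E[P] = -1
E[U] = 15
E[Z] = -1*(-1) - 2*15 = -29

-29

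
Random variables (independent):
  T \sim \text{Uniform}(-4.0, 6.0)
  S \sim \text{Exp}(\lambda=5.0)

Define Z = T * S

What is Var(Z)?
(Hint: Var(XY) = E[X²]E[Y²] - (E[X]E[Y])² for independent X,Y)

Var(XY) = E[X²]E[Y²] - (E[X]E[Y])²
E[T] = 1, Var(T) = 8.3333333
E[S] = 0.2, Var(S) = 0.04
E[T²] = 8.3333333 + 1² = 9.3333333
E[S²] = 0.04 + 0.2² = 0.08
Var(Z) = 9.3333333*0.08 - (1*0.2)²
= 0.74666667 - 0.04 = 0.70666667

0.70666667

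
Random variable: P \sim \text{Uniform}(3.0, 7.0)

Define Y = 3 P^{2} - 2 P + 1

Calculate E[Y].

E[Y] = 3*E[P²] - 2*E[P] + 1
E[P] = 5
E[P²] = Var(P) + (E[P])² = 1.3333333 + 25 = 26.333333
E[Y] = 3*26.333333 - 2*5 + 1 = 70

70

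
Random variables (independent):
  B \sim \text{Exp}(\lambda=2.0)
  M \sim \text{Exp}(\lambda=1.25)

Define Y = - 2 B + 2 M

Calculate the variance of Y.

For independent RVs: Var(aX + bY) = a²Var(X) + b²Var(Y)
Var(B) = 0.25
Var(M) = 0.64
Var(Y) = (-2)²*0.25 + 2²*0.64
= 4*0.25 + 4*0.64 = 3.56

3.56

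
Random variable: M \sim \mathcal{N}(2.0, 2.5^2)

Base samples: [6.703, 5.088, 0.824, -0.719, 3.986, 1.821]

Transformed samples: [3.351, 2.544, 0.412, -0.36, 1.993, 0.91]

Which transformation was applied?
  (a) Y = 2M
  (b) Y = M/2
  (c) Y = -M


Checking option (b) Y = M/2:
  M = 6.703 -> Y = 3.351 ✓
  M = 5.088 -> Y = 2.544 ✓
  M = 0.824 -> Y = 0.412 ✓
All samples match this transformation.

(b) M/2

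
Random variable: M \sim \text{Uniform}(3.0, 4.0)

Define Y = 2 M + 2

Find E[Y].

For Y = 2M + 2:
E[Y] = 2 * E[M] + 2
E[M] = (3 + 4)/2 = 3.5
E[Y] = 2 * 3.5 + 2 = 9

9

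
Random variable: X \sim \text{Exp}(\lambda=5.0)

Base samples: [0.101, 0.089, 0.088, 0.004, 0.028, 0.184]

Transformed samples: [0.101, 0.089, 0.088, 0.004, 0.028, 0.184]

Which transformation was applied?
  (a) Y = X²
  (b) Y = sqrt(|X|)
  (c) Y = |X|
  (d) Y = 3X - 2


Checking option (c) Y = |X|:
  X = 0.101 -> Y = 0.101 ✓
  X = 0.089 -> Y = 0.089 ✓
  X = 0.088 -> Y = 0.088 ✓
All samples match this transformation.

(c) |X|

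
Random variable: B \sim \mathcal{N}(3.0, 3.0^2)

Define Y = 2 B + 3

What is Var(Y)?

For Y = aB + b: Var(Y) = a² * Var(B)
Var(B) = 3.0^2 = 9
Var(Y) = 2² * 9 = 4 * 9 = 36

36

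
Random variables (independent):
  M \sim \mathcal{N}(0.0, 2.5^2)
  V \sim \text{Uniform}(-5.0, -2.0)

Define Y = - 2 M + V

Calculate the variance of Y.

For independent RVs: Var(aX + bY) = a²Var(X) + b²Var(Y)
Var(M) = 6.25
Var(V) = 0.75
Var(Y) = (-2)²*6.25 + 1²*0.75
= 4*6.25 + 1*0.75 = 25.75

25.75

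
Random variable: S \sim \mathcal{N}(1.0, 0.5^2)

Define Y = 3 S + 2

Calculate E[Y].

For Y = 3S + 2:
E[Y] = 3 * E[S] + 2
E[S] = 1.0 = 1
E[Y] = 3 * 1 + 2 = 5

5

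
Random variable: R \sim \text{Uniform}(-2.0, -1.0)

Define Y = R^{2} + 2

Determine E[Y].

E[Y] = 1*E[R²] + 2
E[R] = -1.5
E[R²] = Var(R) + (E[R])² = 0.083333333 + 2.25 = 2.3333333
E[Y] = 1*2.3333333 + 2 = 4.3333333

4.3333333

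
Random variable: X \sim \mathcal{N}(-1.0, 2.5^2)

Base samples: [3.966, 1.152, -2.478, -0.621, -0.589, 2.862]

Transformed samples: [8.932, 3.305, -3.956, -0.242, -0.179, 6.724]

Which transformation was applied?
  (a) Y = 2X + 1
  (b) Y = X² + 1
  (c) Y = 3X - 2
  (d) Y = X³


Checking option (a) Y = 2X + 1:
  X = 3.966 -> Y = 8.932 ✓
  X = 1.152 -> Y = 3.305 ✓
  X = -2.478 -> Y = -3.956 ✓
All samples match this transformation.

(a) 2X + 1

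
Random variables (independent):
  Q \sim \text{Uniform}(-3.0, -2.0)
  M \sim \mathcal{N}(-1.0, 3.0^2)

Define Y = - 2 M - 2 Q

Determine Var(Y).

For independent RVs: Var(aX + bY) = a²Var(X) + b²Var(Y)
Var(Q) = 0.083333333
Var(M) = 9
Var(Y) = (-2)²*0.083333333 + (-2)²*9
= 4*0.083333333 + 4*9 = 36.333333

36.333333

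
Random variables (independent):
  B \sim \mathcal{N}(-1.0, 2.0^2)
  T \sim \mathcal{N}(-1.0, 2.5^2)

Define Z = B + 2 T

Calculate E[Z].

E[Z] = 1*E[B] + 2*E[T]
E[B] = -1
E[T] = -1
E[Z] = 1*(-1) + 2*(-1) = -3

-3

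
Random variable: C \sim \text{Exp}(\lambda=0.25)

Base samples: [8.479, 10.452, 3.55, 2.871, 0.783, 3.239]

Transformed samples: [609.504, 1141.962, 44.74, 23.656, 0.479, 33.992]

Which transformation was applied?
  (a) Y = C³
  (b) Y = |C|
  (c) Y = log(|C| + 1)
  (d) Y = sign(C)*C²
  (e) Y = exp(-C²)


Checking option (a) Y = C³:
  C = 8.479 -> Y = 609.504 ✓
  C = 10.452 -> Y = 1141.962 ✓
  C = 3.55 -> Y = 44.74 ✓
All samples match this transformation.

(a) C³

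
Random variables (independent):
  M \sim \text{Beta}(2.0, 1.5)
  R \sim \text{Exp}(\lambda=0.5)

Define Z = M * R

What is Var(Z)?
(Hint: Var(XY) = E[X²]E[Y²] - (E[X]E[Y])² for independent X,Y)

Var(XY) = E[X²]E[Y²] - (E[X]E[Y])²
E[M] = 0.57142857, Var(M) = 0.054421769
E[R] = 2, Var(R) = 4
E[M²] = 0.054421769 + 0.57142857² = 0.38095238
E[R²] = 4 + 2² = 8
Var(Z) = 0.38095238*8 - (0.57142857*2)²
= 3.047619 - 1.3061224 = 1.7414966

1.7414966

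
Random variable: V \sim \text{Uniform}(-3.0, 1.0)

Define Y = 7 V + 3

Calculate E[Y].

For Y = 7V + 3:
E[Y] = 7 * E[V] + 3
E[V] = (-3 + 1)/2 = -1
E[Y] = 7 * (-1) + 3 = -4

-4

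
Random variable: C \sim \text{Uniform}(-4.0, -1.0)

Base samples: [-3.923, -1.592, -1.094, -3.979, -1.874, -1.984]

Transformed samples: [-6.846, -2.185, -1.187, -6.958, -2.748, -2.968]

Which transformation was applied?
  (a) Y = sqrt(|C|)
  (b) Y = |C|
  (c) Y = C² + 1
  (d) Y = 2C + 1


Checking option (d) Y = 2C + 1:
  C = -3.923 -> Y = -6.846 ✓
  C = -1.592 -> Y = -2.185 ✓
  C = -1.094 -> Y = -1.187 ✓
All samples match this transformation.

(d) 2C + 1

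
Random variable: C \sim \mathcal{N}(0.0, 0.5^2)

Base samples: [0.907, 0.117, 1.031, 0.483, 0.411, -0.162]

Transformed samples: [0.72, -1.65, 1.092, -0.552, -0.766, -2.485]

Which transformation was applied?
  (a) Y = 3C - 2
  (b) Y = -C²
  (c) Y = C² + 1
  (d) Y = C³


Checking option (a) Y = 3C - 2:
  C = 0.907 -> Y = 0.72 ✓
  C = 0.117 -> Y = -1.65 ✓
  C = 1.031 -> Y = 1.092 ✓
All samples match this transformation.

(a) 3C - 2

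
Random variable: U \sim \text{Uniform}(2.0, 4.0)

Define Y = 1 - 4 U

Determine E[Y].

For Y = -4U + 1:
E[Y] = -4 * E[U] + 1
E[U] = (2 + 4)/2 = 3
E[Y] = -4 * 3 + 1 = -11

-11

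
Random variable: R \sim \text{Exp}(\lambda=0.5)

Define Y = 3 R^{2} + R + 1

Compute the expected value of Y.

E[Y] = 3*E[R²] + 1*E[R] + 1
E[R] = 2
E[R²] = Var(R) + (E[R])² = 4 + 4 = 8
E[Y] = 3*8 + 1*2 + 1 = 27

27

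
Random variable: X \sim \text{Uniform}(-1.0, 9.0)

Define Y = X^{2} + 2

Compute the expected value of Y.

E[Y] = 1*E[X²] + 2
E[X] = 4
E[X²] = Var(X) + (E[X])² = 8.3333333 + 16 = 24.333333
E[Y] = 1*24.333333 + 2 = 26.333333

26.333333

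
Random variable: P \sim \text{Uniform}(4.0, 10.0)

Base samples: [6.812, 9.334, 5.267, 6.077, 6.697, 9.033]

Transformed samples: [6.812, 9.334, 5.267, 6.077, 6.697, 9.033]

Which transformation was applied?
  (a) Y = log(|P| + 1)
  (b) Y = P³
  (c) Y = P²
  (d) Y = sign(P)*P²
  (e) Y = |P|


Checking option (e) Y = |P|:
  P = 6.812 -> Y = 6.812 ✓
  P = 9.334 -> Y = 9.334 ✓
  P = 5.267 -> Y = 5.267 ✓
All samples match this transformation.

(e) |P|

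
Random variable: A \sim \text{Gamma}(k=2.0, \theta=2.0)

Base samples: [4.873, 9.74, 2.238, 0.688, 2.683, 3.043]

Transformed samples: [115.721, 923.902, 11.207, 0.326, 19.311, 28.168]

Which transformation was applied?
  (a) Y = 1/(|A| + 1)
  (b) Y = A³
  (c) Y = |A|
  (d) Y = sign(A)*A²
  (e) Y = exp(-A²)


Checking option (b) Y = A³:
  A = 4.873 -> Y = 115.721 ✓
  A = 9.74 -> Y = 923.902 ✓
  A = 2.238 -> Y = 11.207 ✓
All samples match this transformation.

(b) A³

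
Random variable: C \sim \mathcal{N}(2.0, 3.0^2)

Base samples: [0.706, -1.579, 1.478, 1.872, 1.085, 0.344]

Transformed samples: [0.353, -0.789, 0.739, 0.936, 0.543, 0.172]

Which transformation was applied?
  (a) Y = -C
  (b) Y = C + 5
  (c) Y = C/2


Checking option (c) Y = C/2:
  C = 0.706 -> Y = 0.353 ✓
  C = -1.579 -> Y = -0.789 ✓
  C = 1.478 -> Y = 0.739 ✓
All samples match this transformation.

(c) C/2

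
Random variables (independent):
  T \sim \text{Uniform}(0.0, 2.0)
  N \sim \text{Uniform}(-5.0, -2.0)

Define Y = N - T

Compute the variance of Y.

For independent RVs: Var(aX + bY) = a²Var(X) + b²Var(Y)
Var(T) = 0.33333333
Var(N) = 0.75
Var(Y) = (-1)²*0.33333333 + 1²*0.75
= 1*0.33333333 + 1*0.75 = 1.0833333

1.0833333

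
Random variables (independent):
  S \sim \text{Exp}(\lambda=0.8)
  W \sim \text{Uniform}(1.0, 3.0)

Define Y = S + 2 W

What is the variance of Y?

For independent RVs: Var(aX + bY) = a²Var(X) + b²Var(Y)
Var(S) = 1.5625
Var(W) = 0.33333333
Var(Y) = 1²*1.5625 + 2²*0.33333333
= 1*1.5625 + 4*0.33333333 = 2.8958333

2.8958333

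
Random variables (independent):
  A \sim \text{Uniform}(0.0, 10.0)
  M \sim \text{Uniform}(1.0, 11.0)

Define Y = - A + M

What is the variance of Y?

For independent RVs: Var(aX + bY) = a²Var(X) + b²Var(Y)
Var(A) = 8.3333333
Var(M) = 8.3333333
Var(Y) = (-1)²*8.3333333 + 1²*8.3333333
= 1*8.3333333 + 1*8.3333333 = 16.666667

16.666667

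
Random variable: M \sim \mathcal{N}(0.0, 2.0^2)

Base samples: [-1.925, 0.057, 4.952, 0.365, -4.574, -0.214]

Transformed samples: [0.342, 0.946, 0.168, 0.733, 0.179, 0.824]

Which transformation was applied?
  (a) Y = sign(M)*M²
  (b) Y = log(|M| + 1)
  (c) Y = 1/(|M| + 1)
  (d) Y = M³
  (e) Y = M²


Checking option (c) Y = 1/(|M| + 1):
  M = -1.925 -> Y = 0.342 ✓
  M = 0.057 -> Y = 0.946 ✓
  M = 4.952 -> Y = 0.168 ✓
All samples match this transformation.

(c) 1/(|M| + 1)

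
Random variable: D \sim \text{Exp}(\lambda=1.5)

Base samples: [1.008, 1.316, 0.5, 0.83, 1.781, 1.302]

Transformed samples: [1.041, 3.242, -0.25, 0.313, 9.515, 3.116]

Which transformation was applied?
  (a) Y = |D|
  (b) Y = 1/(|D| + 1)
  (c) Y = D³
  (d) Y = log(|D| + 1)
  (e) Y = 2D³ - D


Checking option (e) Y = 2D³ - D:
  D = 1.008 -> Y = 1.041 ✓
  D = 1.316 -> Y = 3.242 ✓
  D = 0.5 -> Y = -0.25 ✓
All samples match this transformation.

(e) 2D³ - D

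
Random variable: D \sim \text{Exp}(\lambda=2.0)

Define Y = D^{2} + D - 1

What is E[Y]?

E[Y] = 1*E[D²] + 1*E[D] - 1
E[D] = 0.5
E[D²] = Var(D) + (E[D])² = 0.25 + 0.25 = 0.5
E[Y] = 1*0.5 + 1*0.5 - 1 = 0

0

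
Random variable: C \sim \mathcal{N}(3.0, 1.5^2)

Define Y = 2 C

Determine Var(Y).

For Y = aC + b: Var(Y) = a² * Var(C)
Var(C) = 1.5^2 = 2.25
Var(Y) = 2² * 2.25 = 4 * 2.25 = 9

9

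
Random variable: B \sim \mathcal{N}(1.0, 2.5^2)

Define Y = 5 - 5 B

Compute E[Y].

For Y = -5B + 5:
E[Y] = -5 * E[B] + 5
E[B] = 1.0 = 1
E[Y] = -5 * 1 + 5 = 0

0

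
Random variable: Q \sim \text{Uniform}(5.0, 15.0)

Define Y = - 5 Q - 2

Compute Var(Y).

For Y = aQ + b: Var(Y) = a² * Var(Q)
Var(Q) = (15 - 5)^2/12 = 8.3333333
Var(Y) = (-5)² * 8.3333333 = 25 * 8.3333333 = 208.33333

208.33333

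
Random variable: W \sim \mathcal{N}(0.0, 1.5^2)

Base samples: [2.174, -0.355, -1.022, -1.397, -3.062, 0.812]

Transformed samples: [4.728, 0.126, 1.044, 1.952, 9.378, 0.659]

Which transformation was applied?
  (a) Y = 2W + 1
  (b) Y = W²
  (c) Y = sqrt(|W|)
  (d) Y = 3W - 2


Checking option (b) Y = W²:
  W = 2.174 -> Y = 4.728 ✓
  W = -0.355 -> Y = 0.126 ✓
  W = -1.022 -> Y = 1.044 ✓
All samples match this transformation.

(b) W²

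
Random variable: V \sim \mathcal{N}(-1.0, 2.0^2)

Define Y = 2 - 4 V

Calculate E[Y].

For Y = -4V + 2:
E[Y] = -4 * E[V] + 2
E[V] = -1.0 = -1
E[Y] = -4 * (-1) + 2 = 6

6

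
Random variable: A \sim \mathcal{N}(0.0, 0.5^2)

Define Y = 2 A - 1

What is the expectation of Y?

For Y = 2A - 1:
E[Y] = 2 * E[A] - 1
E[A] = 0.0 = 0
E[Y] = 2 * 0 - 1 = -1

-1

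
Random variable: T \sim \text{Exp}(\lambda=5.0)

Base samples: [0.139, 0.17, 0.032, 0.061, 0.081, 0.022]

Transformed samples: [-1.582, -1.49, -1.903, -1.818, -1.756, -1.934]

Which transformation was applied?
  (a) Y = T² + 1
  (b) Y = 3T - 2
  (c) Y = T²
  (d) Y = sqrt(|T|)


Checking option (b) Y = 3T - 2:
  T = 0.139 -> Y = -1.582 ✓
  T = 0.17 -> Y = -1.49 ✓
  T = 0.032 -> Y = -1.903 ✓
All samples match this transformation.

(b) 3T - 2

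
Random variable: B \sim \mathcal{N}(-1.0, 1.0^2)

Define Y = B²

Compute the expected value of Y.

E[B²] = Var(B) + (E[B])² = 1 + 1 = 2

2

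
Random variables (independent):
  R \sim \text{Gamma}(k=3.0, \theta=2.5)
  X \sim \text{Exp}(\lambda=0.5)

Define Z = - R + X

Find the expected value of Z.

E[Z] = -1*E[R] + 1*E[X]
E[R] = 7.5
E[X] = 2
E[Z] = -1*7.5 + 1*2 = -5.5

-5.5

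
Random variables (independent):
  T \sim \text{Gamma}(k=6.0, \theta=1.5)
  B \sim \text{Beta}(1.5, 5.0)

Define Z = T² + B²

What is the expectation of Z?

E[Z] = E[T²] + E[B²]
E[T²] = Var(T) + E[T]² = 13.5 + 81 = 94.5
E[B²] = Var(B) + E[B]² = 0.023668639 + 0.053254438 = 0.076923077
E[Z] = 94.5 + 0.076923077 = 94.576923

94.576923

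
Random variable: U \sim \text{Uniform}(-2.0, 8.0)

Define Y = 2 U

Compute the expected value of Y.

For Y = 2U:
E[Y] = 2 * E[U]
E[U] = (-2 + 8)/2 = 3
E[Y] = 2 * 3 = 6

6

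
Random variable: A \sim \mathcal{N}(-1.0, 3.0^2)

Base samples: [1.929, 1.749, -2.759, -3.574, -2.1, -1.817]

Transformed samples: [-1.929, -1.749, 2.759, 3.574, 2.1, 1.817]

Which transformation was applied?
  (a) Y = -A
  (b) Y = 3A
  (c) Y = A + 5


Checking option (a) Y = -A:
  A = 1.929 -> Y = -1.929 ✓
  A = 1.749 -> Y = -1.749 ✓
  A = -2.759 -> Y = 2.759 ✓
All samples match this transformation.

(a) -A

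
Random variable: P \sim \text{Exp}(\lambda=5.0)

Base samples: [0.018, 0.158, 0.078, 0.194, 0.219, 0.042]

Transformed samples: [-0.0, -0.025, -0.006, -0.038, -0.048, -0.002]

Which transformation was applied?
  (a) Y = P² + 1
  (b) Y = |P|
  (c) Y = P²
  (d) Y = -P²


Checking option (d) Y = -P²:
  P = 0.018 -> Y = -0.0 ✓
  P = 0.158 -> Y = -0.025 ✓
  P = 0.078 -> Y = -0.006 ✓
All samples match this transformation.

(d) -P²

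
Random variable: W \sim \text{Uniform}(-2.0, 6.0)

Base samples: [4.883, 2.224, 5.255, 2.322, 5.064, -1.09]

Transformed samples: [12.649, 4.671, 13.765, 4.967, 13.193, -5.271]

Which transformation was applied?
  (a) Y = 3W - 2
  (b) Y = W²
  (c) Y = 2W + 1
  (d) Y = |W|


Checking option (a) Y = 3W - 2:
  W = 4.883 -> Y = 12.649 ✓
  W = 2.224 -> Y = 4.671 ✓
  W = 5.255 -> Y = 13.765 ✓
All samples match this transformation.

(a) 3W - 2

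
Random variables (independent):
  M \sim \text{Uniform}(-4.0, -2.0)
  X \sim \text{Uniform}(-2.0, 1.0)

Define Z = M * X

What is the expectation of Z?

For independent RVs: E[XY] = E[X]*E[Y]
E[M] = -3
E[X] = -0.5
E[Z] = -3 * (-0.5) = 1.5

1.5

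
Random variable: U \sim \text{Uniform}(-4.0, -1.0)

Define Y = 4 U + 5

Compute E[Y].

For Y = 4U + 5:
E[Y] = 4 * E[U] + 5
E[U] = (-4 - 1)/2 = -2.5
E[Y] = 4 * (-2.5) + 5 = -5

-5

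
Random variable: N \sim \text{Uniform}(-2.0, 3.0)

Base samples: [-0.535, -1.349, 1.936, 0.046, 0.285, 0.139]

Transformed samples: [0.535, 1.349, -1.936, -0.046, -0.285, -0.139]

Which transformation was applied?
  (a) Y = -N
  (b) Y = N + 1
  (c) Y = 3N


Checking option (a) Y = -N:
  N = -0.535 -> Y = 0.535 ✓
  N = -1.349 -> Y = 1.349 ✓
  N = 1.936 -> Y = -1.936 ✓
All samples match this transformation.

(a) -N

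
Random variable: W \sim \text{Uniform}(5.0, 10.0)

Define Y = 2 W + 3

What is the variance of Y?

For Y = aW + b: Var(Y) = a² * Var(W)
Var(W) = (10 - 5)^2/12 = 2.0833333
Var(Y) = 2² * 2.0833333 = 4 * 2.0833333 = 8.3333333

8.3333333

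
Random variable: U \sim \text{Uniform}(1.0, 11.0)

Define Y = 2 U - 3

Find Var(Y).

For Y = aU + b: Var(Y) = a² * Var(U)
Var(U) = (11 - 1)^2/12 = 8.3333333
Var(Y) = 2² * 8.3333333 = 4 * 8.3333333 = 33.333333

33.333333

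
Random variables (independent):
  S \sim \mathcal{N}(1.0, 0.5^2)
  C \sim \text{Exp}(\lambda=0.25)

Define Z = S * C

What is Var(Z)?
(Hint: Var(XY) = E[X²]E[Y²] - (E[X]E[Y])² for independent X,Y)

Var(XY) = E[X²]E[Y²] - (E[X]E[Y])²
E[S] = 1, Var(S) = 0.25
E[C] = 4, Var(C) = 16
E[S²] = 0.25 + 1² = 1.25
E[C²] = 16 + 4² = 32
Var(Z) = 1.25*32 - (1*4)²
= 40 - 16 = 24

24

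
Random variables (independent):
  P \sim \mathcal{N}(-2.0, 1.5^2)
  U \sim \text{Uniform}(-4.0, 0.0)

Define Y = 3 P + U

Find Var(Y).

For independent RVs: Var(aX + bY) = a²Var(X) + b²Var(Y)
Var(P) = 2.25
Var(U) = 1.3333333
Var(Y) = 3²*2.25 + 1²*1.3333333
= 9*2.25 + 1*1.3333333 = 21.583333

21.583333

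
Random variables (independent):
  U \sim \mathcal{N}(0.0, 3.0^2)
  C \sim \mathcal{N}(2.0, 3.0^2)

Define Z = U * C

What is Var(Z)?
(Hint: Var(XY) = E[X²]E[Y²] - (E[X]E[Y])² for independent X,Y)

Var(XY) = E[X²]E[Y²] - (E[X]E[Y])²
E[U] = 0, Var(U) = 9
E[C] = 2, Var(C) = 9
E[U²] = 9 + 0² = 9
E[C²] = 9 + 2² = 13
Var(Z) = 9*13 - (0*2)²
= 117 - 0 = 117

117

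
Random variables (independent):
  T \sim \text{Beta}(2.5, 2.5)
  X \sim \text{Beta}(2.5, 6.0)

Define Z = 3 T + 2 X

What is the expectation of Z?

E[Z] = 3*E[T] + 2*E[X]
E[T] = 0.5
E[X] = 0.29411765
E[Z] = 3*0.5 + 2*0.29411765 = 2.0882353

2.0882353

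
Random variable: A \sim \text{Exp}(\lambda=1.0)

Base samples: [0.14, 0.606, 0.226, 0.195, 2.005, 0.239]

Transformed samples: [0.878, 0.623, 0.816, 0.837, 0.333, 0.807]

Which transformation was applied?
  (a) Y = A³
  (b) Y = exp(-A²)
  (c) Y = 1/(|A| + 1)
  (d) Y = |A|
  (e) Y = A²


Checking option (c) Y = 1/(|A| + 1):
  A = 0.14 -> Y = 0.878 ✓
  A = 0.606 -> Y = 0.623 ✓
  A = 0.226 -> Y = 0.816 ✓
All samples match this transformation.

(c) 1/(|A| + 1)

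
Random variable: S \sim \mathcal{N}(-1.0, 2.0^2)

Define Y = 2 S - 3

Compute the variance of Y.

For Y = aS + b: Var(Y) = a² * Var(S)
Var(S) = 2.0^2 = 4
Var(Y) = 2² * 4 = 4 * 4 = 16

16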